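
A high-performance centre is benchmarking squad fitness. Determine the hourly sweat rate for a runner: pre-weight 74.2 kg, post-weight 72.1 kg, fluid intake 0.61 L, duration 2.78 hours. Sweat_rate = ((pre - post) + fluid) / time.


Mass lost = 74.2 - 72.1 = 2.1 kg
Add fluid consumed: 2.1 + 0.61 = 2.71 L total sweat
Sweat rate = 2.71 / 2.78 = 0.975 L/h

0.975 L/h


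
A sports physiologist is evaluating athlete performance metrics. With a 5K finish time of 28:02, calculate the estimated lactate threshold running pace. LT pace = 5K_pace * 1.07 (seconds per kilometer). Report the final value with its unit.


Race duration = 1682 s for 5 km
Average pace = 1682 / 5 = 336.4 s/km
LT pace = 336.4 * 1.07
= 359.95 s/km

359.95 s/km


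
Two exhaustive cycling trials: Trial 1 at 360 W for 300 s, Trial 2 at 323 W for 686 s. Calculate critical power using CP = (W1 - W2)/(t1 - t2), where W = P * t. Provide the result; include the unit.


W1 = 360 * 300 = 108000 J
W2 = 323 * 686 = 221578 J
CP = (108000 - 221578) / (300 - 686)
= -113578 / -386
= 294.24 W

294.24 W


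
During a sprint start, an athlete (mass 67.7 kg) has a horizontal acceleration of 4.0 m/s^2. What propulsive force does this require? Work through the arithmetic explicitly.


Propulsive force = mass * acceleration
= 67.7 kg * 4.0 m/s^2
= 270.8 N

270.8 N


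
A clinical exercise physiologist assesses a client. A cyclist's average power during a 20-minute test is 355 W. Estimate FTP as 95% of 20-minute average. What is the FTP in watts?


FTP = 20-min power * 0.95
= 355 * 0.95
= 337.25 W

337.25 W


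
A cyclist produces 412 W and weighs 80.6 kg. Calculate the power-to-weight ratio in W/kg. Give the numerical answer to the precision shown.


P/W = power / mass
= 412 / 80.6
= 5.112 W/kg

5.112 W/kg


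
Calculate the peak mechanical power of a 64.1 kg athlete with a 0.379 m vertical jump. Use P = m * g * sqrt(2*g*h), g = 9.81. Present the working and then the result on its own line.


First, sqrt(2gh) = sqrt(2 * 9.81 * 0.379)
= sqrt(7.43598) = 2.726899 m/s
Power = 64.1 * 9.81 * 2.726899 = 1714.73 W

1714.73 W


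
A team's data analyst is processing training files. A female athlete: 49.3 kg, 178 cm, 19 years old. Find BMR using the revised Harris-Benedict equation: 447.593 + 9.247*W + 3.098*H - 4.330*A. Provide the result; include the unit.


Intercept = 447.593
Weight contribution = 9.247 * 49.3 = 455.8771
Height contribution = 3.098 * 178 = 551.444
Age contribution = 4.33 * 19 = 82.27
BMR = 447.593 + 455.8771 + 551.444 - 82.27
= 1372.64 kcal/day

1372.64 kcal/day


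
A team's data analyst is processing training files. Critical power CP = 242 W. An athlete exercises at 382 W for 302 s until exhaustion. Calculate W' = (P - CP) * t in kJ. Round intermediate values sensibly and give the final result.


P - CP = 382 - 242 = 140 W
W' = 140 * 302 = 42280 J
= 42280 / 1000 = 42.28 kJ

42.28 kJ


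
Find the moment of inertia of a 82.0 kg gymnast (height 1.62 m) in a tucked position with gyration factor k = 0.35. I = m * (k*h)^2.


Radius of gyration = 0.35 * 1.62 = 0.567 m
I = 82.0 * 0.567^2
= 82.0 * 0.321489
= 26.362 kg*m^2

26.362 kg*m^2


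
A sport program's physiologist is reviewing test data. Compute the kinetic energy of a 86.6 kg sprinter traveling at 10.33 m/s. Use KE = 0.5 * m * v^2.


Velocity squared = 106.7089
KE = 0.5 * 86.6 * 106.7089 = 4620.5 J

4620.5 J


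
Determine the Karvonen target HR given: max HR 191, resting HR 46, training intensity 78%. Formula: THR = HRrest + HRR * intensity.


HRR = HRmax - HRrest = 191 - 46 = 145
THR = 46 + 145 * 0.78
= 159.1 bpm

159.1 bpm


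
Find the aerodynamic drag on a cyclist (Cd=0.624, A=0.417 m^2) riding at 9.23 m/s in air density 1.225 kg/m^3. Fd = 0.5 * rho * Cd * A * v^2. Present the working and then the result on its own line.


Fd = 0.5 * 1.225 * 0.624 * 0.417 * 9.23^2
= 0.5 * 1.225 * 0.624 * 0.417 * 85.1929
= 13.578 N

13.578 N


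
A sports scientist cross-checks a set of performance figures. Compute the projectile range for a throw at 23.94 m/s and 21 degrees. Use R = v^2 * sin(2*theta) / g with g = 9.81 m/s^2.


Two times the angle = 42 degrees
sin(42) = 0.669131
R = 573.1236 * 0.669131 / 9.81 = 39.092 m

39.092 m


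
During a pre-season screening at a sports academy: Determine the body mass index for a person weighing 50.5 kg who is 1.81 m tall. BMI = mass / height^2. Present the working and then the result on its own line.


BMI = mass / height^2
= 50.5 / 1.81^2
= 50.5 / 3.2761
= 15.41 kg/m^2

15.41 kg/m^2


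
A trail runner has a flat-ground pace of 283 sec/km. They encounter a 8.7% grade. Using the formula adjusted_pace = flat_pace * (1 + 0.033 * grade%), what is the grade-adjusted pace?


Grade factor = 1 + 0.033 * 8.7 = 1.2871
Adjusted = 283 * 1.2871 = 364.25 sec/km

364.25 s/km


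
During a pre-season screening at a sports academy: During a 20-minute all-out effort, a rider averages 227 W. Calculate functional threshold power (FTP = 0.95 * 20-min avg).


FTP = 0.95 * 227
= 215.65 W

215.65 W


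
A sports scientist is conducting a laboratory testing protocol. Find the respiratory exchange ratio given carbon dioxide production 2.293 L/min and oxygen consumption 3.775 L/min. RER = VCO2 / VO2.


VCO2 = 2.293 L/min
VO2 = 3.775 L/min
RER = 2.293 / 3.775 = 0.6074

0.6074


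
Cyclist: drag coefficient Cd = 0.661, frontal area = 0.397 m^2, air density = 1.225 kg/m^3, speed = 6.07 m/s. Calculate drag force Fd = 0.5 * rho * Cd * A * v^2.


v^2 = 6.07^2 = 36.8449
Fd = 0.5 * 1.225 * 0.661 * 0.397 * 36.8449
= 5.922 N

5.922 N


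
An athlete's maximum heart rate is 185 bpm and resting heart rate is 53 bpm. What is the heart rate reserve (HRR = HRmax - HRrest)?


HRR = HRmax - HRrest
= 185 - 53
= 132 bpm

132 bpm


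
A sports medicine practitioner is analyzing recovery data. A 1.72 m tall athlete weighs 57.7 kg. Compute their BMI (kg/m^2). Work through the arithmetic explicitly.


height^2 = 2.9584 m^2
BMI = 57.7 / 2.9584 = 19.5 kg/m^2

19.5 kg/m^2


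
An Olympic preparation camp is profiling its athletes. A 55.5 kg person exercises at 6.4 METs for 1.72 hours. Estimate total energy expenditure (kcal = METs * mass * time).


Energy = METs * mass(kg) * time(h)
= 6.4 * 55.5 * 1.72
= 610.94 kcal

610.94 kcal


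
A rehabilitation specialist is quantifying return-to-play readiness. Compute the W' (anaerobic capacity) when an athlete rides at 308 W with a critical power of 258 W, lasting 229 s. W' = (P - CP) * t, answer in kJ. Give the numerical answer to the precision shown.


Above-CP power = 50 W
Duration = 229 s
W' = 50 * 229 = 11450 J
Convert: 11450 / 1000 = 11.45 kJ

11.45 kJ


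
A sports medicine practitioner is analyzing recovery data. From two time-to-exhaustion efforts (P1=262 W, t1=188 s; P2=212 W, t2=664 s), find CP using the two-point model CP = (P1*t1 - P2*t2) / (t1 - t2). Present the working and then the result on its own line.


Work in trial 1 = 49256 J
Work in trial 2 = 140768 J
Delta work = -91512 J
Delta time = -476 s
CP = -91512 / -476 = 192.25 W

192.25 W


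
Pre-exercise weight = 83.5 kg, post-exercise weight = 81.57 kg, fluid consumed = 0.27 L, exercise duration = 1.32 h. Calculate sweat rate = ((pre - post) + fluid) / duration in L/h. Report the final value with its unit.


Weight loss = 83.5 - 81.57 = 1.93 kg (approx L)
Total sweat = 1.93 + 0.27 = 2.2 L
Sweat rate = 2.2 / 1.32 = 1.667 L/h

1.667 L/h


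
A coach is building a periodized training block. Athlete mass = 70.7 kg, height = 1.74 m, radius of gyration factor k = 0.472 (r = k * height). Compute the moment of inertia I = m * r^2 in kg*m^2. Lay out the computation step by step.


r = k * height = 0.472 * 1.74 = 0.82128 m
r^2 = 0.82128^2 = 0.674501
I = 70.7 * 0.674501 = 47.687 kg*m^2

47.687 kg*m^2


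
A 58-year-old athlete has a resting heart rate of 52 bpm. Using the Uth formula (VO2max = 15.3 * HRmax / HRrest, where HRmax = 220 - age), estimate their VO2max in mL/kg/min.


HRmax = 220 - 58 = 162 bpm
Ratio = HRmax / HRrest = 162 / 52 = 3.1154
VO2max = 15.3 * 3.1154 = 47.67 mL/kg/min

47.67 mL/kg/min


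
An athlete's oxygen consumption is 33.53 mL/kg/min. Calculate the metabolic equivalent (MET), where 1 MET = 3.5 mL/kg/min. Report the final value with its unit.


MET = VO2 / 3.5
= 33.53 / 3.5
= 9.58 METs

9.58 METs


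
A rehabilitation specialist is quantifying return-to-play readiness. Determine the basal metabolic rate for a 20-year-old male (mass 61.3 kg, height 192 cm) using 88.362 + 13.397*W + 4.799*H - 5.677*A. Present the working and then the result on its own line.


BMR = 88.362 + 13.397*61.3 + 4.799*192 - 5.677*20
= 1717.47 kcal/day

1717.47 kcal/day


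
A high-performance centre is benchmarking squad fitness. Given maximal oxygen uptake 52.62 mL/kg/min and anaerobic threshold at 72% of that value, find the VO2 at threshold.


Percentage as decimal = 0.72
VO2 at AT = 52.62 * 0.72 = 37.89 mL/kg/min

37.89 mL/kg/min


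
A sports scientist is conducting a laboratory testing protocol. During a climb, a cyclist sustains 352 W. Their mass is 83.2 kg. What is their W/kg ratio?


Power-to-weight = 352 W / 83.2 kg
= 4.231 W/kg

4.231 W/kg


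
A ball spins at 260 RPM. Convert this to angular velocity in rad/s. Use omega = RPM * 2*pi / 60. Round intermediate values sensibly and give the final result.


omega = 260 * 2 * pi / 60
= 260 * 6.28318531 / 60
= 1633.628 / 60
= 27.227 rad/s

27.227 rad/s


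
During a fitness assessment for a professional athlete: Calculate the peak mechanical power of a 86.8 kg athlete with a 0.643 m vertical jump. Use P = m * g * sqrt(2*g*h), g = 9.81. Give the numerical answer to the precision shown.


First, sqrt(2gh) = sqrt(2 * 9.81 * 0.643)
= sqrt(12.61566) = 3.551853 m/s
Power = 86.8 * 9.81 * 3.551853 = 3024.43 W

3024.43 W


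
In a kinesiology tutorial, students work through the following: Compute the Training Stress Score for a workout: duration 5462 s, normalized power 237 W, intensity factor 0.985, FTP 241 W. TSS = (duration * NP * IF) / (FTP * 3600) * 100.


Product = 5462 * 237 * 0.985 = 1275076.59
Base = 241 * 3600 = 867600
TSS = 1275076.59 / 867600 * 100 = 146.97

146.97 TSS


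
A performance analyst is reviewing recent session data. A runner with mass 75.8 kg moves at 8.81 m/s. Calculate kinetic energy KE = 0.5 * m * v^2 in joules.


v^2 = 8.81^2 = 77.6161
KE = 0.5 * 75.8 * 77.6161
= 2941.65 J

2941.65 J


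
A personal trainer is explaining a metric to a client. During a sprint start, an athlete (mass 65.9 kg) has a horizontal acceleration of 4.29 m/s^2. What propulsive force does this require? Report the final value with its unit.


Propulsive force = mass * acceleration
= 65.9 kg * 4.29 m/s^2
= 282.71 N

282.71 N


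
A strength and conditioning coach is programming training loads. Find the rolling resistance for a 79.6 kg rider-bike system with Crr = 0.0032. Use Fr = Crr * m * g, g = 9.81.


m * g = 79.6 * 9.81 = 780.876 N
Fr = 0.0032 * 780.876 = 2.499 N

2.499 N


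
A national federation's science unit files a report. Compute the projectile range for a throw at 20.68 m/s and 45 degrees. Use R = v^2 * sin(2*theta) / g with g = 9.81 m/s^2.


Two times the angle = 90 degrees
sin(90) = 1.0
R = 427.6624 * 1.0 / 9.81 = 43.595 m

43.595 m


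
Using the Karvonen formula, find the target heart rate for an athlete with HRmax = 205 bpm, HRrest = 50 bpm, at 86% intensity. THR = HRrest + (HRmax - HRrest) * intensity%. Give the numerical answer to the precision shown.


HRR = 205 - 50 = 155
THR = 50 + 155 * 0.86
= 50 + 133.3
= 183.3 bpm

183.3 bpm


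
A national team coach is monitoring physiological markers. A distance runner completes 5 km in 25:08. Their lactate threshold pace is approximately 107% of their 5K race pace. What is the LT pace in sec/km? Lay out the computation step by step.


Convert to seconds: 25 min 8 s = 1508 s
Pace per km = 1508 / 5 = 301.6 s/km
LT pace = 301.6 * 1.07 = 322.71 s/km

322.71 s/km


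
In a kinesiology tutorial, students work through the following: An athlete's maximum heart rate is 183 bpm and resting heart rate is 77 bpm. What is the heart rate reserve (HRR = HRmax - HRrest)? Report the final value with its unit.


HRR = HRmax - HRrest
= 183 - 77
= 106 bpm

106 bpm


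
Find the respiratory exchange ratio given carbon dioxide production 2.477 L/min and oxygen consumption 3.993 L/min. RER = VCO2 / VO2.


VCO2 = 2.477 L/min
VO2 = 3.993 L/min
RER = 2.477 / 3.993 = 0.6203

0.6203


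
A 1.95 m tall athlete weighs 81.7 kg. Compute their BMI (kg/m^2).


height^2 = 3.8025 m^2
BMI = 81.7 / 3.8025 = 21.49 kg/m^2

21.49 kg/m^2


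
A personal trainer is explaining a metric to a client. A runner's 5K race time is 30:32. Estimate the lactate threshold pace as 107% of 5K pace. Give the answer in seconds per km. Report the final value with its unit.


Total race time = 30*60 + 32 = 1832 seconds
5K pace = 1832 / 5 = 366.4 sec/km
LT pace = 366.4 * 1.07 = 392.05 sec/km

392.05 s/km


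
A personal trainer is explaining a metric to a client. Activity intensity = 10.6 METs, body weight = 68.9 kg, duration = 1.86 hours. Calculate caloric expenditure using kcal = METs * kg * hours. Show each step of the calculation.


kcal = 10.6 * 68.9 * 1.86
= 730.34 * 1.86
= 1358.43 kcal

1358.43 kcal


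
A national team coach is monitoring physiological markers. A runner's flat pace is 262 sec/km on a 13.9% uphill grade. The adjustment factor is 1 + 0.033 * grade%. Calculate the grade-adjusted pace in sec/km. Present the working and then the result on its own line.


Factor = 1 + 0.033 * 13.9 = 1.4587
Adjusted pace = 262 * 1.4587
= 382.18 sec/km

382.18 s/km


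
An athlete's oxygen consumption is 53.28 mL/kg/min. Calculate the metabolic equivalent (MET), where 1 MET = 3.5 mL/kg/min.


MET = VO2 / 3.5
= 53.28 / 3.5
= 15.22 METs

15.22 METs


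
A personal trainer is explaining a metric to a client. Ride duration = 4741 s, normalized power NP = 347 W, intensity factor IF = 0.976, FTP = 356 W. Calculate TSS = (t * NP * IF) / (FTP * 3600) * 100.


Numerator = 4741 * 347 * 0.976 = 1605643.952
Denominator = 356 * 3600 = 1281600
TSS = 1605643.952 / 1281600 * 100
= 125.28

125.28 TSS


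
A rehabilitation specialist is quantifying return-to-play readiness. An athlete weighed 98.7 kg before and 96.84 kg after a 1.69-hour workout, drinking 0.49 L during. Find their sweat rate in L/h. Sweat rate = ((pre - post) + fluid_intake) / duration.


Body mass change = 1.86 kg
Total sweat loss = 1.86 + 0.49 = 2.35 L
Rate = 2.35 / 1.69 = 1.391 L/h

1.391 L/h


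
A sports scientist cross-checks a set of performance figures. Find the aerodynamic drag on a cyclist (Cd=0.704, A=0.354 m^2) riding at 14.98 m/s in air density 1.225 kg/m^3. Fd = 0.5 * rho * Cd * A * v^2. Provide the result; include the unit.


Fd = 0.5 * 1.225 * 0.704 * 0.354 * 14.98^2
= 0.5 * 1.225 * 0.704 * 0.354 * 224.4004
= 34.254 N

34.254 N


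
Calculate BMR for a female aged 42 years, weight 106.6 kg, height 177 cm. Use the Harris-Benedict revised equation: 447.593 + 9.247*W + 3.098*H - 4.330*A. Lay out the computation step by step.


Substituting values:
W term = 9.247 * 106.6 = 985.7302
H term = 3.098 * 177 = 548.346
A term = 4.330 * 42 = 181.86
BMR = 1799.81 kcal/day

1799.81 kcal/day


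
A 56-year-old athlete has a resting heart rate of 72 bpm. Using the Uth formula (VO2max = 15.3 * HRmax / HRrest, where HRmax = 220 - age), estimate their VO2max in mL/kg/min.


HRmax = 220 - 56 = 164 bpm
Ratio = HRmax / HRrest = 164 / 72 = 2.2778
VO2max = 15.3 * 2.2778 = 34.85 mL/kg/min

34.85 mL/kg/min


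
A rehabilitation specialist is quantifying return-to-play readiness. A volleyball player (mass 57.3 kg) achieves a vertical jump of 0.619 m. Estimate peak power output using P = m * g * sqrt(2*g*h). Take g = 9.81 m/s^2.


2 * g * h = 2 * 9.81 * 0.619 = 12.14478
sqrt(12.14478) = 3.484936 m/s
P = 57.3 * 9.81 * 3.484936 = 1958.93 W

1958.93 W


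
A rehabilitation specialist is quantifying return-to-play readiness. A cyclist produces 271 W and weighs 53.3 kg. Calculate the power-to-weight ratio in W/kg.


P/W = power / mass
= 271 / 53.3
= 5.084 W/kg

5.084 W/kg


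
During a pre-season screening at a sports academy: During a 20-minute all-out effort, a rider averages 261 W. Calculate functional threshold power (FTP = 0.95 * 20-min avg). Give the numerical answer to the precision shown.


FTP = 0.95 * 261
= 247.95 W

247.95 W


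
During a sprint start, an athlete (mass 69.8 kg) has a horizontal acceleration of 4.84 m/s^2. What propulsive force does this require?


Propulsive force = mass * acceleration
= 69.8 kg * 4.84 m/s^2
= 337.83 N

337.83 N


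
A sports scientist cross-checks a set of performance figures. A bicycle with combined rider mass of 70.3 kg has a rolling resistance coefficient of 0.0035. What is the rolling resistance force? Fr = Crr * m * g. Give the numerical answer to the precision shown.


Fr = 0.0035 * 70.3 * 9.81
= 0.24605 * 9.81
= 2.414 N

2.414 N


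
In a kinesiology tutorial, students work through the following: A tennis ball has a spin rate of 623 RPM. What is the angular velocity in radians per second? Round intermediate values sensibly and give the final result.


Convert RPM to rad/s: multiply by 2*pi and divide by 60
omega = 623 * 2 * pi / 60
= 65.24 rad/s

65.24 rad/s


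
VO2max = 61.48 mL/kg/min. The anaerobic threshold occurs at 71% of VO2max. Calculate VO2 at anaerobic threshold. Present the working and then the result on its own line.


AT fraction = 71 / 100 = 0.71
AT VO2 = 61.48 * 0.71
= 43.65 mL/kg/min

43.65 mL/kg/min


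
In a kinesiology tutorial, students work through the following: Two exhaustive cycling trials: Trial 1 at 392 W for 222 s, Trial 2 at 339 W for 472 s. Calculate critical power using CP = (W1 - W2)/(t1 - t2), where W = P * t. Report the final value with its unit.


W1 = 392 * 222 = 87024 J
W2 = 339 * 472 = 160008 J
CP = (87024 - 160008) / (222 - 472)
= -72984 / -250
= 291.94 W

291.94 W


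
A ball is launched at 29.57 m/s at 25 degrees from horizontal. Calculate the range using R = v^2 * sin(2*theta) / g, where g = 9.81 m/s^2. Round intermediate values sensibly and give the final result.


sin(2 * 25) = sin(50) = 0.766044
v^2 = 29.57^2 = 874.3849
R = 874.3849 * 0.766044 / 9.81
= 68.279 m

68.279 m


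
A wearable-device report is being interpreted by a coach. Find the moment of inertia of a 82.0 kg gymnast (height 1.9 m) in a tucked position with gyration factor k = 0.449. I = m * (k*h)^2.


Radius of gyration = 0.449 * 1.9 = 0.8531 m
I = 82.0 * 0.8531^2
= 82.0 * 0.72778
= 59.678 kg*m^2

59.678 kg*m^2


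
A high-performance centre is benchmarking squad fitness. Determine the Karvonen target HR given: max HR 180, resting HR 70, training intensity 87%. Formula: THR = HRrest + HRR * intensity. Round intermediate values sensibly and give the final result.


HRR = HRmax - HRrest = 180 - 70 = 110
THR = 70 + 110 * 0.87
= 165.7 bpm

165.7 bpm


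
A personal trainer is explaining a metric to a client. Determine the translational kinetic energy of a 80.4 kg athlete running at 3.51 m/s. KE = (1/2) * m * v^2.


KE = 0.5 * m * v^2
= 0.5 * 80.4 * 3.51^2
= 0.5 * 80.4 * 12.3201
= 495.27 J

495.27 J


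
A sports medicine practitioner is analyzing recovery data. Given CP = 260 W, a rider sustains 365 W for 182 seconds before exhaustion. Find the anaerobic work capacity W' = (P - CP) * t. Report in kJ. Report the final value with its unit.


Excess power = 365 - 260 = 105 W
Work above CP = 105 * 182 = 19110 J
W' = 19.11 kJ

19.11 kJ


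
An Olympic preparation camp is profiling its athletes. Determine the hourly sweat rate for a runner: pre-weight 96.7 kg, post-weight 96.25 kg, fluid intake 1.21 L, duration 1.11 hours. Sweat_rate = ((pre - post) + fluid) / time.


Mass lost = 96.7 - 96.25 = 0.45 kg
Add fluid consumed: 0.45 + 1.21 = 1.66 L total sweat
Sweat rate = 1.66 / 1.11 = 1.495 L/h

1.495 L/h


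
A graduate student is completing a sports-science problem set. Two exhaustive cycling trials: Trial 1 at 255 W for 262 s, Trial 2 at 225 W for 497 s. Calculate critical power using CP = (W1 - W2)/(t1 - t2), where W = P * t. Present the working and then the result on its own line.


W1 = 255 * 262 = 66810 J
W2 = 225 * 497 = 111825 J
CP = (66810 - 111825) / (262 - 497)
= -45015 / -235
= 191.55 W

191.55 W


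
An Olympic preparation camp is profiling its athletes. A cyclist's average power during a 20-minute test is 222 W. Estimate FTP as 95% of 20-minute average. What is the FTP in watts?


FTP = 20-min power * 0.95
= 222 * 0.95
= 210.9 W

210.9 W


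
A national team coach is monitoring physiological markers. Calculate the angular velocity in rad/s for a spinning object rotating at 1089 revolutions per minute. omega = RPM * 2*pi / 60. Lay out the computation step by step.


omega = RPM * 2*pi / 60
= 1089 * 6.28318531 / 60
= 114.04 rad/s

114.04 rad/s


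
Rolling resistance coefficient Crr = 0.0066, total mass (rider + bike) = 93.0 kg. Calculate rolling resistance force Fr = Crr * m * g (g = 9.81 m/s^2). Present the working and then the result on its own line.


Fr = Crr * m * g
= 0.0066 * 93.0 * 9.81
= 6.021 N

6.021 N


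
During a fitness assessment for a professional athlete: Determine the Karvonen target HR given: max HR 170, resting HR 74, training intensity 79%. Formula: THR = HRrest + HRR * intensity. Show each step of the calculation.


HRR = HRmax - HRrest = 170 - 74 = 96
THR = 74 + 96 * 0.79
= 149.84 bpm

149.84 bpm


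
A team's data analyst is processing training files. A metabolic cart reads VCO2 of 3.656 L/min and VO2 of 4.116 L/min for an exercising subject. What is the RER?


RER = VCO2 / VO2 = 3.656 / 4.116 = 0.8882

0.8882


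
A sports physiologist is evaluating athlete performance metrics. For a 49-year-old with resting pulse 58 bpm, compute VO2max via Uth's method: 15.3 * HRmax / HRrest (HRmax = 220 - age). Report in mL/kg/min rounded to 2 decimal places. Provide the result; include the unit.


Step 1: HRmax = 220 - 49 = 171 bpm
Step 2: Ratio = 171 / 58 = 2.9483
Step 3: VO2max = 15.3 * 2.9483 = 45.11 mL/kg/min

45.11 mL/kg/min


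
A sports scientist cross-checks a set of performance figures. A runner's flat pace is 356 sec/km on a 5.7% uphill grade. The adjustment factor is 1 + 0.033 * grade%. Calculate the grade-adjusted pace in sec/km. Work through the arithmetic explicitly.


Factor = 1 + 0.033 * 5.7 = 1.1881
Adjusted pace = 356 * 1.1881
= 422.96 sec/km

422.96 s/km


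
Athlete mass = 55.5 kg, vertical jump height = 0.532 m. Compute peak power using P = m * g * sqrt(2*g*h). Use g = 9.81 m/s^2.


sqrt(2 * 9.81 * 0.532) = sqrt(10.43784) = 3.230765 m/s
P = 55.5 * 9.81 * 3.230765
= 1759.01 W

1759.01 W


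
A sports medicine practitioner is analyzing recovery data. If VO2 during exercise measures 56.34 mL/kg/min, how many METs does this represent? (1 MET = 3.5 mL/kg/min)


METs = VO2 / 3.5 = 56.34 / 3.5 = 16.1

16.1 METs


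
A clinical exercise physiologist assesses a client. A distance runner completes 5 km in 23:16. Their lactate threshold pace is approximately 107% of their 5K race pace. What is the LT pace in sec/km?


Convert to seconds: 23 min 16 s = 1396 s
Pace per km = 1396 / 5 = 279.2 s/km
LT pace = 279.2 * 1.07 = 298.74 s/km

298.74 s/km


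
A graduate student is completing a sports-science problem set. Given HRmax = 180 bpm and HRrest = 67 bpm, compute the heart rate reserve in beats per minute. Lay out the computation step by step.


Heart rate reserve = maximum HR minus resting HR
HRR = 180 - 67 = 113 bpm

113 bpm


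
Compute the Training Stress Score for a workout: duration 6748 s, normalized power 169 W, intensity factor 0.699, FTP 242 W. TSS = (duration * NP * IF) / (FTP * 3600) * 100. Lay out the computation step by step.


Product = 6748 * 169 * 0.699 = 797147.988
Base = 242 * 3600 = 871200
TSS = 797147.988 / 871200 * 100 = 91.5

91.5 TSS


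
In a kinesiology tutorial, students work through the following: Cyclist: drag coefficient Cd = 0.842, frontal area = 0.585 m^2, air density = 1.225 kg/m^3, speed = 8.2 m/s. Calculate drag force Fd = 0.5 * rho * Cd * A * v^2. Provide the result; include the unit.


v^2 = 8.2^2 = 67.24
Fd = 0.5 * 1.225 * 0.842 * 0.585 * 67.24
= 20.286 N

20.286 N


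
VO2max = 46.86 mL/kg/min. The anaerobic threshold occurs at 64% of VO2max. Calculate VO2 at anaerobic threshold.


AT fraction = 64 / 100 = 0.64
AT VO2 = 46.86 * 0.64
= 29.99 mL/kg/min

29.99 mL/kg/min


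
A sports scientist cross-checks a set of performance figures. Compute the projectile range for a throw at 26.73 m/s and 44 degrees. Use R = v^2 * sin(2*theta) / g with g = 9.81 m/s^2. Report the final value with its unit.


Two times the angle = 88 degrees
sin(88) = 0.999391
R = 714.4929 * 0.999391 / 9.81 = 72.789 m

72.789 m


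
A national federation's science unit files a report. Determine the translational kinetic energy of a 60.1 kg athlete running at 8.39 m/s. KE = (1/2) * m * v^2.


KE = 0.5 * m * v^2
= 0.5 * 60.1 * 8.39^2
= 0.5 * 60.1 * 70.3921
= 2115.28 J

2115.28 J


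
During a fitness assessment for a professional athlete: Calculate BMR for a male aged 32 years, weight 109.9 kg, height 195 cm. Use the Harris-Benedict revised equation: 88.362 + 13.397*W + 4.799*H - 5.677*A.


Substituting values:
W term = 13.397 * 109.9 = 1472.3303
H term = 4.799 * 195 = 935.805
A term = 5.677 * 32 = 181.664
BMR = 2314.83 kcal/day

2314.83 kcal/day


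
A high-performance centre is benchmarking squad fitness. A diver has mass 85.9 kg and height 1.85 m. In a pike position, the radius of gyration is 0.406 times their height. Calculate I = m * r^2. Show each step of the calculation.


r = 0.406 * 1.85 = 0.7511 m
I = m * r^2 = 85.9 * 0.564151 = 48.461 kg*m^2

48.461 kg*m^2


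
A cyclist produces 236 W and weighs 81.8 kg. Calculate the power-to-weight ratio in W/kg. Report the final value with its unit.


P/W = power / mass
= 236 / 81.8
= 2.885 W/kg

2.885 W/kg


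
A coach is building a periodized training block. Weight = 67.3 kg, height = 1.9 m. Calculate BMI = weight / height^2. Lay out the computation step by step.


height^2 = 1.9^2 = 3.61
BMI = 67.3 / 3.61 = 18.64 kg/m^2

18.64 kg/m^2


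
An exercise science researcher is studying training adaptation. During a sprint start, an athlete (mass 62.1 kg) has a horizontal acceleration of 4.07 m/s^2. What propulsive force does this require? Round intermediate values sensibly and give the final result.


Propulsive force = mass * acceleration
= 62.1 kg * 4.07 m/s^2
= 252.75 N

252.75 N


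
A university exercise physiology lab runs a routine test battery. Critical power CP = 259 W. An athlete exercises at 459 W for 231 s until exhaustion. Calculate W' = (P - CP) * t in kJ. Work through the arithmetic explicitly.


P - CP = 459 - 259 = 200 W
W' = 200 * 231 = 46200 J
= 46200 / 1000 = 46.2 kJ

46.2 kJ


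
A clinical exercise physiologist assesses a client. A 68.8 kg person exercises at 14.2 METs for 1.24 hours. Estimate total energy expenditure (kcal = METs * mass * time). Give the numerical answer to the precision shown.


Energy = METs * mass(kg) * time(h)
= 14.2 * 68.8 * 1.24
= 1211.43 kcal

1211.43 kcal


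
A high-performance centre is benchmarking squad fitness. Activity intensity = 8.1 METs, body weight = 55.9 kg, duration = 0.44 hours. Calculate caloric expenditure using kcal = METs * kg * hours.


kcal = 8.1 * 55.9 * 0.44
= 452.79 * 0.44
= 199.23 kcal

199.23 kcal


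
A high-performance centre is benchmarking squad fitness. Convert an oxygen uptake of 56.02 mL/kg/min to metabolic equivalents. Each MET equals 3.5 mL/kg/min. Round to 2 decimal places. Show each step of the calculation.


One MET = 3.5 mL/kg/min
Number of METs = 56.02 / 3.5
= 16.01 METs

16.01 METs


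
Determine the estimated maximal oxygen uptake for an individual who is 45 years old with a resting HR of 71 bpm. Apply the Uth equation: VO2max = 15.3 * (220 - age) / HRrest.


HRmax = 220 - 45 = 175
VO2max = 15.3 * (175 / 71)
= 15.3 * 2.4648
= 37.71 mL/kg/min

37.71 mL/kg/min


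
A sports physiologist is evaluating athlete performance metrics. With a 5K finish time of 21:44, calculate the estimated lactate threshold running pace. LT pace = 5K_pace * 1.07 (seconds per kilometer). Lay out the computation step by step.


Race duration = 1304 s for 5 km
Average pace = 1304 / 5 = 260.8 s/km
LT pace = 260.8 * 1.07
= 279.06 s/km

279.06 s/km


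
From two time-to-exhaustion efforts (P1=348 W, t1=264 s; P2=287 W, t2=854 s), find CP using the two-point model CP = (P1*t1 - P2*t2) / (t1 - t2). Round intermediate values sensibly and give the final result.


Work in trial 1 = 91872 J
Work in trial 2 = 245098 J
Delta work = -153226 J
Delta time = -590 s
CP = -153226 / -590 = 259.71 W

259.71 W


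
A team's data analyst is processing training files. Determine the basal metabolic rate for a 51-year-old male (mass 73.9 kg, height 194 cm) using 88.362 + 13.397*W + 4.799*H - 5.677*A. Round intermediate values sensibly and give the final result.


BMR = 88.362 + 13.397*73.9 + 4.799*194 - 5.677*51
= 1719.88 kcal/day

1719.88 kcal/day


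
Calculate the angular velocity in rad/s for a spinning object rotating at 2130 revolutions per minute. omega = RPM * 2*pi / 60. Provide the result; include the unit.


omega = RPM * 2*pi / 60
= 2130 * 6.28318531 / 60
= 223.053 rad/s

223.053 rad/s


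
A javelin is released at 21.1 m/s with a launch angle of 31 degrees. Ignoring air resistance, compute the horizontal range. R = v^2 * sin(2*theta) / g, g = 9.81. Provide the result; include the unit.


Launch speed squared = 445.21
sin(2 * 31 deg) = 0.882948
Range = 445.21 * 0.882948 / 9.81
= 40.071 m

40.071 m


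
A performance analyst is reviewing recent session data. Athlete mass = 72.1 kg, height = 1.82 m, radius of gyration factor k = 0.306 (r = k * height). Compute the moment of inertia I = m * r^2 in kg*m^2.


r = k * height = 0.306 * 1.82 = 0.55692 m
r^2 = 0.55692^2 = 0.31016
I = 72.1 * 0.31016 = 22.363 kg*m^2

22.363 kg*m^2


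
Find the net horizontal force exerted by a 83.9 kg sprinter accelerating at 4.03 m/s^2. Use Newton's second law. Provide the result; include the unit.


Newton's second law: F = m * a
F = 83.9 * 4.03 = 338.12 N

338.12 N


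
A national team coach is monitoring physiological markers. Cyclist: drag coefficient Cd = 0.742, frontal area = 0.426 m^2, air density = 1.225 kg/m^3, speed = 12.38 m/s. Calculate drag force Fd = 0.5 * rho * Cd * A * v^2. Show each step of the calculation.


v^2 = 12.38^2 = 153.2644
Fd = 0.5 * 1.225 * 0.742 * 0.426 * 153.2644
= 29.673 N

29.673 N


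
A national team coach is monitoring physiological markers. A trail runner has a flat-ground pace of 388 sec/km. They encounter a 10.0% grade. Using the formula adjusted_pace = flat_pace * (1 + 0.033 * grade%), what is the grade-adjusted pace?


Grade factor = 1 + 0.033 * 10.0 = 1.33
Adjusted = 388 * 1.33 = 516.04 sec/km

516.04 s/km


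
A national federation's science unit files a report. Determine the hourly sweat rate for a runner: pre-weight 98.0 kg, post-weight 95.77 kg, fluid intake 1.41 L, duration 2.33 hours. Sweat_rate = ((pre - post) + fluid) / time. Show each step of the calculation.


Mass lost = 98.0 - 95.77 = 2.23 kg
Add fluid consumed: 2.23 + 1.41 = 3.64 L total sweat
Sweat rate = 3.64 / 2.33 = 1.562 L/h

1.562 L/h


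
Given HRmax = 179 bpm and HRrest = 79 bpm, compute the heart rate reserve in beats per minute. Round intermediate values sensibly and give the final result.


Heart rate reserve = maximum HR minus resting HR
HRR = 179 - 79 = 100 bpm

100 bpm


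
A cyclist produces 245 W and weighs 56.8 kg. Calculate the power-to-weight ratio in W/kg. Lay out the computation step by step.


P/W = power / mass
= 245 / 56.8
= 4.313 W/kg

4.313 W/kg


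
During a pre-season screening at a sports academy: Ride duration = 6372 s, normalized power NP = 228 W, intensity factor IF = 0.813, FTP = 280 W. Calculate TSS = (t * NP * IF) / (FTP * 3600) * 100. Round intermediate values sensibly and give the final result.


Numerator = 6372 * 228 * 0.813 = 1181139.408
Denominator = 280 * 3600 = 1008000
TSS = 1181139.408 / 1008000 * 100
= 117.18

117.18 TSS


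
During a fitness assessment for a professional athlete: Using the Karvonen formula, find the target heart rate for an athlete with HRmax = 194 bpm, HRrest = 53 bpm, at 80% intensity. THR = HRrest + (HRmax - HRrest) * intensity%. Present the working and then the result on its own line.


HRR = 194 - 53 = 141
THR = 53 + 141 * 0.8
= 53 + 112.8
= 165.8 bpm

165.8 bpm


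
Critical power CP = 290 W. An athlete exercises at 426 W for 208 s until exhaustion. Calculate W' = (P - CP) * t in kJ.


P - CP = 426 - 290 = 136 W
W' = 136 * 208 = 28288 J
= 28288 / 1000 = 28.288 kJ

28.288 kJ


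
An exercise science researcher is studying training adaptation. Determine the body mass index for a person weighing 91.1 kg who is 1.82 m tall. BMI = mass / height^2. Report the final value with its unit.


BMI = mass / height^2
= 91.1 / 1.82^2
= 91.1 / 3.3124
= 27.5 kg/m^2

27.5 kg/m^2


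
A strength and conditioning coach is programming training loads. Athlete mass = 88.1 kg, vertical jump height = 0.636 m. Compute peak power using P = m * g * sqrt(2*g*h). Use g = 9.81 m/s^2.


sqrt(2 * 9.81 * 0.636) = sqrt(12.47832) = 3.532467 m/s
P = 88.1 * 9.81 * 3.532467
= 3052.97 W

3052.97 W


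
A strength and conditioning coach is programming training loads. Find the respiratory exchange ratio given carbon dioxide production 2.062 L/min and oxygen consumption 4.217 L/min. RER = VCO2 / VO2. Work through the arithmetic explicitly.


VCO2 = 2.062 L/min
VO2 = 4.217 L/min
RER = 2.062 / 4.217 = 0.489

0.489


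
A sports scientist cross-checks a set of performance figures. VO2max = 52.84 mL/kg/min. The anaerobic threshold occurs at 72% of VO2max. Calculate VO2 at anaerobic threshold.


AT fraction = 72 / 100 = 0.72
AT VO2 = 52.84 * 0.72
= 38.04 mL/kg/min

38.04 mL/kg/min


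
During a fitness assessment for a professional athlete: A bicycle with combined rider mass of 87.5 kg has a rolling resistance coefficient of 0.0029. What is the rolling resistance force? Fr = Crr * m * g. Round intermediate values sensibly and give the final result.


Fr = 0.0029 * 87.5 * 9.81
= 0.25375 * 9.81
= 2.489 N

2.489 N


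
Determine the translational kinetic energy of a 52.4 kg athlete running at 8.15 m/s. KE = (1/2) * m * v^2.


KE = 0.5 * m * v^2
= 0.5 * 52.4 * 8.15^2
= 0.5 * 52.4 * 66.4225
= 1740.27 J

1740.27 J


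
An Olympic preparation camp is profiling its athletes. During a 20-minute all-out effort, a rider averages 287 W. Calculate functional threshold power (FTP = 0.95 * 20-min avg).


FTP = 0.95 * 287
= 272.65 W

272.65 W


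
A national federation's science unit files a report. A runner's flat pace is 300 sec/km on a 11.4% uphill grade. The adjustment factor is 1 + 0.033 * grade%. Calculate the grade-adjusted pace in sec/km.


Factor = 1 + 0.033 * 11.4 = 1.3762
Adjusted pace = 300 * 1.3762
= 412.86 sec/km

412.86 s/km


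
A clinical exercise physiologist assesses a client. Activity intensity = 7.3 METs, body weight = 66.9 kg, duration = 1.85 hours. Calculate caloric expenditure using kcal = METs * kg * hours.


kcal = 7.3 * 66.9 * 1.85
= 488.37 * 1.85
= 903.48 kcal

903.48 kcal


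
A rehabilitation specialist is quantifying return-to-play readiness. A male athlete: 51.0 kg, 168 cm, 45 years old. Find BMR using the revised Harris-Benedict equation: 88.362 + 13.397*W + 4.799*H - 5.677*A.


Intercept = 88.362
Weight contribution = 13.397 * 51.0 = 683.247
Height contribution = 4.799 * 168 = 806.232
Age contribution = 5.677 * 45 = 255.465
BMR = 88.362 + 683.247 + 806.232 - 255.465
= 1322.38 kcal/day

1322.38 kcal/day


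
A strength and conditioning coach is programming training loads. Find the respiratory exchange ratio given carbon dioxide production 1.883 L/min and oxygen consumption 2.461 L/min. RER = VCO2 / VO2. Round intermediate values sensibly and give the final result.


VCO2 = 1.883 L/min
VO2 = 2.461 L/min
RER = 1.883 / 2.461 = 0.7651

0.7651


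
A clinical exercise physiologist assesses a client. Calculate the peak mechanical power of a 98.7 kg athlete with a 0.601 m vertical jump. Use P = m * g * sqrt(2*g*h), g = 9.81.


First, sqrt(2gh) = sqrt(2 * 9.81 * 0.601)
= sqrt(11.79162) = 3.433893 m/s
Power = 98.7 * 9.81 * 3.433893 = 3324.86 W

3324.86 W


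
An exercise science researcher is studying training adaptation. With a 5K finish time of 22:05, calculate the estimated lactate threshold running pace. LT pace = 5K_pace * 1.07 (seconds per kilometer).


Race duration = 1325 s for 5 km
Average pace = 1325 / 5 = 265.0 s/km
LT pace = 265.0 * 1.07
= 283.55 s/km

283.55 s/km


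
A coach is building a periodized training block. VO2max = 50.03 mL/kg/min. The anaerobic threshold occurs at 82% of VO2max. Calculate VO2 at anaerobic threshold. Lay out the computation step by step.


AT fraction = 82 / 100 = 0.82
AT VO2 = 50.03 * 0.82
= 41.02 mL/kg/min

41.02 mL/kg/min


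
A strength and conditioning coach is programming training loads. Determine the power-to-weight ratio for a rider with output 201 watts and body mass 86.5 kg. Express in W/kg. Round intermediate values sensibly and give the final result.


P/W = 201 / 86.5 = 2.324 W/kg

2.324 W/kg


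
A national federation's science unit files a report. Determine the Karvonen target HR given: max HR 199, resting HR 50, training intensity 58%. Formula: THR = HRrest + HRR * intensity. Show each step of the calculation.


HRR = HRmax - HRrest = 199 - 50 = 149
THR = 50 + 149 * 0.58
= 136.42 bpm

136.42 bpm


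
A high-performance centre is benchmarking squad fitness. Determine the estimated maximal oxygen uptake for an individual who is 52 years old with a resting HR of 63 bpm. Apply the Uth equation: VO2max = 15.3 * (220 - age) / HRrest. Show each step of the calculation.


HRmax = 220 - 52 = 168
VO2max = 15.3 * (168 / 63)
= 15.3 * 2.6667
= 40.8 mL/kg/min

40.8 mL/kg/min


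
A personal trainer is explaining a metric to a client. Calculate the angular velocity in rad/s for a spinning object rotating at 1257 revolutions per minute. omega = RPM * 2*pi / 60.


omega = RPM * 2*pi / 60
= 1257 * 6.28318531 / 60
= 131.633 rad/s

131.633 rad/s


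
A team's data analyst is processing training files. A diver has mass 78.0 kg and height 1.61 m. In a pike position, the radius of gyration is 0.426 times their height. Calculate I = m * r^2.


r = 0.426 * 1.61 = 0.68586 m
I = m * r^2 = 78.0 * 0.470404 = 36.692 kg*m^2

36.692 kg*m^2


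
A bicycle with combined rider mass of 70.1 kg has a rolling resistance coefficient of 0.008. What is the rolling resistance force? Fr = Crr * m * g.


Fr = 0.008 * 70.1 * 9.81
= 0.5608 * 9.81
= 5.501 N

5.501 N


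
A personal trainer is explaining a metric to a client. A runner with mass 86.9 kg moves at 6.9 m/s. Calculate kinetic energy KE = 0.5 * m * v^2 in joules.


v^2 = 6.9^2 = 47.61
KE = 0.5 * 86.9 * 47.61
= 2068.65 J

2068.65 J


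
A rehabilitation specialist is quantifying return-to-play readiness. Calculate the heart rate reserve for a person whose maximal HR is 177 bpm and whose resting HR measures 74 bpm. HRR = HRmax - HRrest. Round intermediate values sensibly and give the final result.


HRmax = 177 bpm
HRrest = 74 bpm
HRR = 177 - 74 = 103 bpm

103 bpm


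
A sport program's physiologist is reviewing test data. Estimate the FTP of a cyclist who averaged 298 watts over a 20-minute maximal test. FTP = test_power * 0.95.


FTP = 298 * 0.95 = 283.1 W

283.1 W
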